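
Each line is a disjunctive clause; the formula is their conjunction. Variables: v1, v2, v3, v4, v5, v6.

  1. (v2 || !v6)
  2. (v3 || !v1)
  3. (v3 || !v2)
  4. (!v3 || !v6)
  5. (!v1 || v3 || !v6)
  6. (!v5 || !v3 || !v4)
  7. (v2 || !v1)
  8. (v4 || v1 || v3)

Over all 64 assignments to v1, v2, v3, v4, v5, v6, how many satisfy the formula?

Case analysis on v3 and v1:
  v3=1, v1=1: remaining (v2,v4,v5,v6) ∈ {(1,0,0,0); (1,0,1,0); (1,1,0,0)} — 3.
  v3=1, v1=0: v2 free; 3 ways for (v4,v5,v6) × 2^1 = 6.
  v3=0, v1=1: a clause becomes empty — 0.
  v3=0, v1=0: remaining (v2,v4,v5,v6) ∈ {(0,1,0,0); (0,1,1,0)} — 2.
Total: 3 + 6 + 0 + 2 = 11.

11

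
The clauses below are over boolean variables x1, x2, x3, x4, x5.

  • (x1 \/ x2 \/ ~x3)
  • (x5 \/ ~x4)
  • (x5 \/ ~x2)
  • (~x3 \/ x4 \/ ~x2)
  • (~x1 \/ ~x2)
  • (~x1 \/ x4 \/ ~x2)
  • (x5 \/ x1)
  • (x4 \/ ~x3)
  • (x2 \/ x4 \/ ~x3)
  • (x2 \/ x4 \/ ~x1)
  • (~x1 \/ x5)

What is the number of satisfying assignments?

7

Case analysis on x2 and x1:
  x2=T, x1=T: a clause becomes empty — 0.
  x2=T, x1=F: remaining (x3,x4,x5) ∈ {(F,F,T); (F,T,T); (T,T,T)} — 3.
  x2=F, x1=T: remaining (x3,x4,x5) ∈ {(F,T,T); (T,T,T)} — 2.
  x2=F, x1=F: remaining (x3,x4,x5) ∈ {(F,F,T); (F,T,T)} — 2.
Total: 0 + 3 + 2 + 2 = 7.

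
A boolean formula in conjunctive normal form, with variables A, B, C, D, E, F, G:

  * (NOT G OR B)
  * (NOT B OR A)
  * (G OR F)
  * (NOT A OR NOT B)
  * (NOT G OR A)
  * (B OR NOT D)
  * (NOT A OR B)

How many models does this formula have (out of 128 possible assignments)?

4

The models are:
  A=0 B=0 C=0 D=0 E=0 F=1 G=0
  A=0 B=0 C=0 D=0 E=1 F=1 G=0
  A=0 B=0 C=1 D=0 E=0 F=1 G=0
  A=0 B=0 C=1 D=0 E=1 F=1 G=0
That's 4 in total.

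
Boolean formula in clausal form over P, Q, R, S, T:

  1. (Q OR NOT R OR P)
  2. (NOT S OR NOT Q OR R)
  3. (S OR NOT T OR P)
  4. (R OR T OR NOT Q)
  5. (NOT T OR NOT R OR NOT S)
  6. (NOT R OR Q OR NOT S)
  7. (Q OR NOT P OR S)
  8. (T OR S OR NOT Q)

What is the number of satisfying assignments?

9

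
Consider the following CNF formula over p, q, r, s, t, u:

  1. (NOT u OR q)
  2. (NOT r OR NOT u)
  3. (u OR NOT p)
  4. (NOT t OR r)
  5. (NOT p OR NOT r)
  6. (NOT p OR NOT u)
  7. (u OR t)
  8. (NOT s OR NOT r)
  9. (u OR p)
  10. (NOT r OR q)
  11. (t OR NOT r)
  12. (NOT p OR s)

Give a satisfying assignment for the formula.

p=F, q=T, r=F, s=T, t=F, u=T

Check each clause:
  1. (q OR NOT u) — q is true.
  2. (NOT u OR NOT r) — NOT r is true.
  3. (u OR NOT p) — NOT p is true.
  4. (r OR NOT t) — NOT t is true.
  5. (NOT r OR NOT p) — NOT r is true.
  6. (NOT u OR NOT p) — NOT p is true.
  7. (t OR u) — u is true.
  8. (NOT r OR NOT s) — NOT r is true.
  9. (u OR p) — u is true.
  10. (NOT r OR q) — q is true.
  11. (NOT r OR t) — NOT r is true.
  12. (NOT p OR s) — s is true.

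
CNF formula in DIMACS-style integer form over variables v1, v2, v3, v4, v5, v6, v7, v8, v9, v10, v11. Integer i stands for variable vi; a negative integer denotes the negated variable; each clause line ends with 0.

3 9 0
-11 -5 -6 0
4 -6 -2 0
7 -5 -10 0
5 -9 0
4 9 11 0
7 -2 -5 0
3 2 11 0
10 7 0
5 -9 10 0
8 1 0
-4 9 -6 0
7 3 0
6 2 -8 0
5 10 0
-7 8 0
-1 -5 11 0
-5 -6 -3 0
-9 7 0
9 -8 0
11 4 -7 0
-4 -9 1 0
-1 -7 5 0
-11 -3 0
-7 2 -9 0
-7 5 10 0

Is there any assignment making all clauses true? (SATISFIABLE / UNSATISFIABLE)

SATISFIABLE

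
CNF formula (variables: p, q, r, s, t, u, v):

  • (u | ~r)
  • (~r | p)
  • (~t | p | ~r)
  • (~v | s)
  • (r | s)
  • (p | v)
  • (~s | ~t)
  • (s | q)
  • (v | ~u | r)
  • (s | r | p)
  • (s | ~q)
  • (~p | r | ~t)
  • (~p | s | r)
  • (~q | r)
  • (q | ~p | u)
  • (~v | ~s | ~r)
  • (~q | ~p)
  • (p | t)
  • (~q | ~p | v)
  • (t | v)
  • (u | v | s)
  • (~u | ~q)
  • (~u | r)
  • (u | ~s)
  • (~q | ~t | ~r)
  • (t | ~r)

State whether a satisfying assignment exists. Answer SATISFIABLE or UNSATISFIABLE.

UNSATISFIABLE

r = True:
  propagation gives u=True, p=True, q=False, s=True; an empty clause results — contradiction.
r = False:
  propagation gives s=True, t=False, q=False, p=True; an empty clause results — contradiction.
Every branch closes, so no satisfying assignment exists.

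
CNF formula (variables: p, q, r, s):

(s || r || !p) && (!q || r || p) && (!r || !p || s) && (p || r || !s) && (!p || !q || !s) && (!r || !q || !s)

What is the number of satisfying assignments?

6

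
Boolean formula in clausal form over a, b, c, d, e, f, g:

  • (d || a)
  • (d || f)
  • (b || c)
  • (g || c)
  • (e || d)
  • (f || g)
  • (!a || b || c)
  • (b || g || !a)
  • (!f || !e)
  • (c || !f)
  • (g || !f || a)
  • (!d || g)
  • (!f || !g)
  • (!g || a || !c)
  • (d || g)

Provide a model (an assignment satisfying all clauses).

a=True, b=True, c=True, d=True, e=True, f=False, g=True

Check each clause:
  1. (d || a) — a is true.
  2. (f || d) — d is true.
  3. (b || c) — b is true.
  4. (c || g) — c is true.
  5. (d || e) — d is true.
  6. (f || g) — g is true.
  7. (c || !a || b) — b is true.
  8. (g || b || !a) — b is true.
  9. (!f || !e) — !f is true.
  10. (c || !f) — !f is true.
  11. (!f || a || g) — a is true.
  12. (g || !d) — g is true.
  13. (!g || !f) — !f is true.
  14. (a || !g || !c) — a is true.
  15. (d || g) — d is true.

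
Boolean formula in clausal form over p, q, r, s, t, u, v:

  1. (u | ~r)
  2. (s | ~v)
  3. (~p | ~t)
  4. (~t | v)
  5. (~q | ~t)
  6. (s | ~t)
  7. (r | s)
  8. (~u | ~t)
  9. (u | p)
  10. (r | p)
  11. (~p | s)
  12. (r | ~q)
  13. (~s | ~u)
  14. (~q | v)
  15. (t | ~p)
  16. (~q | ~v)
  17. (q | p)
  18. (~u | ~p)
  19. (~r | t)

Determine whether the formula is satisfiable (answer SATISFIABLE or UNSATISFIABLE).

UNSATISFIABLE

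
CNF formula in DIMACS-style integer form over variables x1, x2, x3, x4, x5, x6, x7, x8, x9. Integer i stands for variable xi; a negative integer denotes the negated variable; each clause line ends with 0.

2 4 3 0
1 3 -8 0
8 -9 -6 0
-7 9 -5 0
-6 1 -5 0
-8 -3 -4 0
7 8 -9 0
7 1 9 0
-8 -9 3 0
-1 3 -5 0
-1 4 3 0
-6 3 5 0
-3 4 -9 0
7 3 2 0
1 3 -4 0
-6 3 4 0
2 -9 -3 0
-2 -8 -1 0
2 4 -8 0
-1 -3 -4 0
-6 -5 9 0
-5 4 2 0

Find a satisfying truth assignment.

Set x1 = False and propagate.
Try x2 = False.
For the remaining variables, x3 = True, x4 = False, x5 = False, x6 = True, x7 = True, x8 = False, x9 = False works.
Every clause has at least one true literal under this assignment.

x1=0, x2=0, x3=1, x4=0, x5=0, x6=1, x7=1, x8=0, x9=0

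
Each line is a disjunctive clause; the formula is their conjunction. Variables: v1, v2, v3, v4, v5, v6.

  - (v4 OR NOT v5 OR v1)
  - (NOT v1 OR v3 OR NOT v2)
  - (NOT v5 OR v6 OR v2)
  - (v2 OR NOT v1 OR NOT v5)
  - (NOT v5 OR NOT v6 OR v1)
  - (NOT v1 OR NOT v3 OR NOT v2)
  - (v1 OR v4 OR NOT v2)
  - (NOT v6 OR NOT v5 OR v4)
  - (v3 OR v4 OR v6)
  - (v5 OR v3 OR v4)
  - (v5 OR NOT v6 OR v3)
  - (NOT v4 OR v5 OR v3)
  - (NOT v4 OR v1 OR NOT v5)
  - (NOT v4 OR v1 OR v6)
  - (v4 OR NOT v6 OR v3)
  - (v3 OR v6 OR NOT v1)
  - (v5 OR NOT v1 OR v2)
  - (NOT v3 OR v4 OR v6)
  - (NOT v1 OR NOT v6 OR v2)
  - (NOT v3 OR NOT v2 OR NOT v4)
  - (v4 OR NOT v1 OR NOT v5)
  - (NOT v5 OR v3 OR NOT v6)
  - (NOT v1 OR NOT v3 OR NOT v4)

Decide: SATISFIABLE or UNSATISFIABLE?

Set v1 = False and propagate.
For the remaining variables, v2 = False, v3 = True, v4 = False, v5 = False, v6 = True works.
So v1=0, v2=0, v3=1, v4=0, v5=0, v6=1 is a satisfying assignment.

SATISFIABLE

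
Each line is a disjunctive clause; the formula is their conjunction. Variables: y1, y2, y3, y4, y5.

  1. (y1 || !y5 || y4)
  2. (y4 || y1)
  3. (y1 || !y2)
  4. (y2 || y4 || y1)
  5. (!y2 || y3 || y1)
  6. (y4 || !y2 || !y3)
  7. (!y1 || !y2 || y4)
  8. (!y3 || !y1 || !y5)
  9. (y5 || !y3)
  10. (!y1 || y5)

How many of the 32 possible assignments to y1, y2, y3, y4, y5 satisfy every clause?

The models are:
  y1=F y2=F y3=F y4=T y5=F
  y1=F y2=F y3=F y4=T y5=T
  y1=F y2=F y3=T y4=T y5=T
  y1=T y2=F y3=F y4=F y5=T
  y1=T y2=F y3=F y4=T y5=T
  y1=T y2=T y3=F y4=T y5=T
That's 6 in total.

6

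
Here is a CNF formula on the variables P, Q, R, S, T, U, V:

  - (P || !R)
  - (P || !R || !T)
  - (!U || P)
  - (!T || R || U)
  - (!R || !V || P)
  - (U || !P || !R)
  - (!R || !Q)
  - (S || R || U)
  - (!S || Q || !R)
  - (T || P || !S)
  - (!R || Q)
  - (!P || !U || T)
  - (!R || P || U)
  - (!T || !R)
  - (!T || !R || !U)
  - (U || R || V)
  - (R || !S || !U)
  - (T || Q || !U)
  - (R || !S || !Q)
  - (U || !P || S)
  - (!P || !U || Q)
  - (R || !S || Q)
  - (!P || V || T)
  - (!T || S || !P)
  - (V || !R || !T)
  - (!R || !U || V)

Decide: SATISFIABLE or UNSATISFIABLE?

R = True:
  propagation gives P=True, U=True, Q=False; an empty clause results — contradiction.
R = False:
  U = True:
    propagation gives P=True, T=True, S=False; an empty clause results — contradiction.
  U = False:
    propagation gives T=False, S=True, P=True, V=True; an empty clause results — contradiction.
Every branch closes, so no satisfying assignment exists.

UNSATISFIABLE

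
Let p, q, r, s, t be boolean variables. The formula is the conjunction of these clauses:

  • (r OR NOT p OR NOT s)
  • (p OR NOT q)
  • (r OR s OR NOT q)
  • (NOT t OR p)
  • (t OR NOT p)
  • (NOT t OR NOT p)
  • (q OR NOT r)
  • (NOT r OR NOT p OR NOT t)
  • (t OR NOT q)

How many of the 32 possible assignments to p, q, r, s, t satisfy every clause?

2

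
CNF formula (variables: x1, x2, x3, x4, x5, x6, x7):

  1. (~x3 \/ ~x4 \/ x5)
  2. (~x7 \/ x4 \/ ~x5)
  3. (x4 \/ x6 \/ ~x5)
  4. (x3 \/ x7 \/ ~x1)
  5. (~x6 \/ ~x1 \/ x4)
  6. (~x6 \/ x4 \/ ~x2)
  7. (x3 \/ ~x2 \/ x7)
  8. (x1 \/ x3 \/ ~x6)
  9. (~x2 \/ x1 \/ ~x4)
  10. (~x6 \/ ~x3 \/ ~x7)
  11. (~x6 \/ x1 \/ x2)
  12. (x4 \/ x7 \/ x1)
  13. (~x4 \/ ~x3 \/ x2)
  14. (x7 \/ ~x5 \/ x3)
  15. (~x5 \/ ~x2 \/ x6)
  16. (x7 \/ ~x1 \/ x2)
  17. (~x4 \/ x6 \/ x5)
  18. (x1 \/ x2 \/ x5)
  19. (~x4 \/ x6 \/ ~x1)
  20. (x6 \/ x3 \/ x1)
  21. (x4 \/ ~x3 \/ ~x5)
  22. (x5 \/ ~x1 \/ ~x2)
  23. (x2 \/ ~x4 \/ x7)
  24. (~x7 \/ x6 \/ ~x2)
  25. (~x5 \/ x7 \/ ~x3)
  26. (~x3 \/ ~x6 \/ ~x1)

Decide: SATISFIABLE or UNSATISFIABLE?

SATISFIABLE

Try x1 = True.
For the remaining variables, x2 = False, x3 = True, x4 = False, x5 = False, x6 = False, x7 = True works.
So x1 = True, x2 = False, x3 = True, x4 = False, x5 = False, x6 = False, x7 = True is a satisfying assignment.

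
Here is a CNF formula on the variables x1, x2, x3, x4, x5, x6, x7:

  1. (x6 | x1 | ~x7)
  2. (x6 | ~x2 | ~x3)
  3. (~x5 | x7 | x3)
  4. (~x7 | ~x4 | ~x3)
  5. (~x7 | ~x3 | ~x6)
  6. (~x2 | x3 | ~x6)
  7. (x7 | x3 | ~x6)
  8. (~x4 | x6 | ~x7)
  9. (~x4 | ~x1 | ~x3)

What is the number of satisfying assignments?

40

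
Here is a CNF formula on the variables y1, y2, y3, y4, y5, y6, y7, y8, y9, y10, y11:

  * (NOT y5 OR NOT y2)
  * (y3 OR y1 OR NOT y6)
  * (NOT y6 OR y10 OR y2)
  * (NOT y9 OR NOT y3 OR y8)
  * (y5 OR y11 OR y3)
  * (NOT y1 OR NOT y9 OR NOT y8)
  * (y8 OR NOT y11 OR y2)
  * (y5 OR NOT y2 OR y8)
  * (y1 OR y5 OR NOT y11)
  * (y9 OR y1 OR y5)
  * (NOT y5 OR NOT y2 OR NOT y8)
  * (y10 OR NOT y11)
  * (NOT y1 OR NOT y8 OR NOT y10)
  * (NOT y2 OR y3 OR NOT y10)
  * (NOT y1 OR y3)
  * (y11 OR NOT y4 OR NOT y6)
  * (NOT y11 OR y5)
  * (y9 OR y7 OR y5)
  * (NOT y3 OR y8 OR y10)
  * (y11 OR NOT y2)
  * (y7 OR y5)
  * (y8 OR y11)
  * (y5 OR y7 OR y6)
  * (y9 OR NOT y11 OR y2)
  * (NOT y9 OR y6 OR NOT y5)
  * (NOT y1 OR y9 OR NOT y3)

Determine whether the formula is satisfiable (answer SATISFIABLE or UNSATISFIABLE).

SATISFIABLE

y4 occurs only negated in the remaining clauses — set y4 = False.
y7 occurs only positively in the remaining clauses — set y7 = True.
Branch on y1: take y1 = False.
The remaining clauses are satisfied by y2 = False, y3 = True, y5 = False, y6 = True, y8 = True, y9 = True, y10 = True, y11 = False.
So y1=False, y2=False, y3=True, y4=False, y5=False, y6=True, y7=True, y8=True, y9=True, y10=True, y11=False is a satisfying assignment.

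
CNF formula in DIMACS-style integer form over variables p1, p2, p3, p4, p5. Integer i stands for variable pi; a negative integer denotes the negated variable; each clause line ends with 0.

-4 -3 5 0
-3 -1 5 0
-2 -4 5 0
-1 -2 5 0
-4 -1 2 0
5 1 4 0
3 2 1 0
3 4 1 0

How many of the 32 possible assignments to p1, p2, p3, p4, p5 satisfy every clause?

Split on p1, then p4.
  p1=T, p4=T: remaining (p2,p3,p5) ∈ {(T,F,T); (T,T,T)} — 2.
  p1=T, p4=F: 5 of the 8 assignments to (p2,p3,p5) work.
  p1=F, p4=T: remaining (p2,p3,p5) ∈ {(F,T,T); (T,F,T); (T,T,T)} — 3.
  p1=F, p4=F: remaining (p2,p3,p5) ∈ {(F,T,T); (T,T,T)} — 2.
Total: 2 + 5 + 3 + 2 = 12.

12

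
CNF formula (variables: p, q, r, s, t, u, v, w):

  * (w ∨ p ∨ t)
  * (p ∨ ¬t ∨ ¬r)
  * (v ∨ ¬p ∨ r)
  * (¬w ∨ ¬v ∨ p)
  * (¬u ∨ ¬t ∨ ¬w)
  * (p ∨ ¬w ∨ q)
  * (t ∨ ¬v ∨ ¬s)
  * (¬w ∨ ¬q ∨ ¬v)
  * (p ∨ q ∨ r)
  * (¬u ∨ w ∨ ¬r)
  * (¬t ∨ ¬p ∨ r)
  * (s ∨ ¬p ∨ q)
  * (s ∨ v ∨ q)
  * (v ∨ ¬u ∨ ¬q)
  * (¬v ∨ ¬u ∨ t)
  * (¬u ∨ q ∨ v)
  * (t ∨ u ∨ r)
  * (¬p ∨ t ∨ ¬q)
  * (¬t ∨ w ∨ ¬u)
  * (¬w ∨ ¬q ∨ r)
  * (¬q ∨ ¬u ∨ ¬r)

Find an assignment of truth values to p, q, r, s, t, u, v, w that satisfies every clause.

p = 1  q = 1  r = 1  s = 1  t = 1  u = 0  v = 0  w = 1

Check each clause:
  1. (t ∨ p ∨ w) — w is true.
  2. (p ∨ ¬t ∨ ¬r) — p is true.
  3. (r ∨ ¬p ∨ v) — r is true.
  4. (¬w ∨ p ∨ ¬v) — p is true.
  5. (¬u ∨ ¬t ∨ ¬w) — ¬u is true.
  6. (q ∨ p ∨ ¬w) — p is true.
  7. (t ∨ ¬v ∨ ¬s) — ¬v is true.
  8. (¬w ∨ ¬v ∨ ¬q) — ¬v is true.
  9. (q ∨ r ∨ p) — p is true.
  10. (¬u ∨ w ∨ ¬r) — w is true.
  11. (¬p ∨ ¬t ∨ r) — r is true.
  12. (q ∨ s ∨ ¬p) — q is true.
  13. (q ∨ s ∨ v) — q is true.
  14. (v ∨ ¬u ∨ ¬q) — ¬u is true.
  15. (¬v ∨ ¬u ∨ t) — ¬v is true.
  16. (v ∨ q ∨ ¬u) — ¬u is true.
  17. (r ∨ u ∨ t) — r is true.
  18. (¬p ∨ t ∨ ¬q) — t is true.
  19. (w ∨ ¬u ∨ ¬t) — w is true.
  20. (¬w ∨ r ∨ ¬q) — r is true.
  21. (¬q ∨ ¬u ∨ ¬r) — ¬u is true.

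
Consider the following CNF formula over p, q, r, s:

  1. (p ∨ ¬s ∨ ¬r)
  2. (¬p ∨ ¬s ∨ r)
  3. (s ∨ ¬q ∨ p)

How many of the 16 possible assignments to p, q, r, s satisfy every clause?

10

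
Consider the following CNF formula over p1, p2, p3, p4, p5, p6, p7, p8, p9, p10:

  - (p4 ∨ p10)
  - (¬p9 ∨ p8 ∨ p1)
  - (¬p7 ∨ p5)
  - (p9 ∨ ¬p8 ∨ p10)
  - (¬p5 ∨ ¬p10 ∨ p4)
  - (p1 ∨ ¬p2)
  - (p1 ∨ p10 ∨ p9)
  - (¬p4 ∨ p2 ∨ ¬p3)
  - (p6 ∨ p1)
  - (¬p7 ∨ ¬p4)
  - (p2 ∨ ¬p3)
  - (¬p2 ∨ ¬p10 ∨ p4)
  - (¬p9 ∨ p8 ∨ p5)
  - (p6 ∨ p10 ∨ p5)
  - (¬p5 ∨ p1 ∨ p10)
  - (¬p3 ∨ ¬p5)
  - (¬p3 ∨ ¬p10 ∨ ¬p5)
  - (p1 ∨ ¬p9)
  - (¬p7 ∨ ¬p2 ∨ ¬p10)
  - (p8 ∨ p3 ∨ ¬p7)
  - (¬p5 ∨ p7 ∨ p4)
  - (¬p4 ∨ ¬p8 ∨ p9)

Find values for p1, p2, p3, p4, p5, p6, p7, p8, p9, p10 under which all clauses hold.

p1=1, p2=0, p3=0, p4=0, p5=0, p6=1, p7=0, p8=1, p9=0, p10=1

Check each clause:
  1. (p10 ∨ p4) — p10 is true.
  2. (p1 ∨ ¬p9 ∨ p8) — p8 is true.
  3. (p5 ∨ ¬p7) — ¬p7 is true.
  4. (p10 ∨ ¬p8 ∨ p9) — p10 is true.
  5. (¬p10 ∨ p4 ∨ ¬p5) — ¬p5 is true.
  6. (¬p2 ∨ p1) — p1 is true.
  7. (p10 ∨ p1 ∨ p9) — p10 is true.
  8. (¬p3 ∨ p2 ∨ ¬p4) — ¬p4 is true.
  9. (p1 ∨ p6) — p1 is true.
  10. (¬p4 ∨ ¬p7) — ¬p7 is true.
  11. (¬p3 ∨ p2) — ¬p3 is true.
  12. (¬p2 ∨ p4 ∨ ¬p10) — ¬p2 is true.
  13. (p5 ∨ ¬p9 ∨ p8) — p8 is true.
  14. (p10 ∨ p5 ∨ p6) — p10 is true.
  15. (¬p5 ∨ p10 ∨ p1) — p1 is true.
  16. (¬p3 ∨ ¬p5) — ¬p5 is true.
  17. (¬p3 ∨ ¬p10 ∨ ¬p5) — ¬p5 is true.
  18. (p1 ∨ ¬p9) — p1 is true.
  19. (¬p2 ∨ ¬p7 ∨ ¬p10) — ¬p7 is true.
  20. (p3 ∨ p8 ∨ ¬p7) — p8 is true.
  21. (p7 ∨ p4 ∨ ¬p5) — ¬p5 is true.
  22. (¬p8 ∨ p9 ∨ ¬p4) — ¬p4 is true.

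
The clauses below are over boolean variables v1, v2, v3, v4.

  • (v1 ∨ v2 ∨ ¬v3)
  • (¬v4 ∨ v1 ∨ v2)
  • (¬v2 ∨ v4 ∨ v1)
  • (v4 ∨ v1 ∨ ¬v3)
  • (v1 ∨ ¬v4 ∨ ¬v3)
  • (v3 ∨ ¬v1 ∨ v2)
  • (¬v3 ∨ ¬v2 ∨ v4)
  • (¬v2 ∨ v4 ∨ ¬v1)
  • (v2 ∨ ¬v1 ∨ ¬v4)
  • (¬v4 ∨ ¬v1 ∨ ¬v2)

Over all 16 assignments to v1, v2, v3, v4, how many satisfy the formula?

3

Satisfying assignments:
  v1=F v2=F v3=F v4=F
  v1=F v2=T v3=F v4=T
  v1=T v2=F v3=T v4=F
That's 3 in total.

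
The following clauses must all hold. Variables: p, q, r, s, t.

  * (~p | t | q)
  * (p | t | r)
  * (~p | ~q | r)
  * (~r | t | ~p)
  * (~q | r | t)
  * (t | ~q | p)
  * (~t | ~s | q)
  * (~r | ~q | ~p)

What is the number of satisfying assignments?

10

Split on p, then q.
  p=1, q=1: a clause becomes empty — 0.
  p=1, q=0: remaining (r,s,t) ∈ {(0,0,1); (1,0,1)} — 2.
  p=0, q=1: remaining (r,s,t) ∈ {(0,0,1); (0,1,1); (1,0,1); (1,1,1)} — 4.
  p=0, q=0: remaining (r,s,t) ∈ {(0,0,1); (1,0,0); (1,0,1); (1,1,0)} — 4.
Total: 0 + 2 + 4 + 4 = 10.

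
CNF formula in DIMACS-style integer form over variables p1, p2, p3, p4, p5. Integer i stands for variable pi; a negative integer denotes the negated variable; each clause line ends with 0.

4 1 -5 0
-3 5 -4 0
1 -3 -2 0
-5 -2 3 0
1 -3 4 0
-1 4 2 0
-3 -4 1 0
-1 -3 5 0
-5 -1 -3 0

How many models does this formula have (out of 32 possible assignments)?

Case analysis on p1 and p3:
  p1=1, p3=1: a clause becomes empty — 0.
  p1=1, p3=0: remaining (p2,p4,p5) ∈ {(0,1,0); (0,1,1); (1,0,0); (1,1,0)} — 4.
  p1=0, p3=1: a clause becomes empty — 0.
  p1=0, p3=0: 5 of the 8 assignments to (p2,p4,p5) work.
Total: 0 + 4 + 0 + 5 = 9.

9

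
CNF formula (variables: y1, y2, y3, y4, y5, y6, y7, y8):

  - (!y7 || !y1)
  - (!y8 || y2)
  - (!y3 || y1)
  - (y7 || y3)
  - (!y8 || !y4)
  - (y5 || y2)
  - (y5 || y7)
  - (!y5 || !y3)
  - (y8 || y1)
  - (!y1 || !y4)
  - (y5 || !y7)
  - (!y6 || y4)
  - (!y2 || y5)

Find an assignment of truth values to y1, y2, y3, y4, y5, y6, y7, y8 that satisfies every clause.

y1 = 0, y2 = 1, y3 = 0, y4 = 0, y5 = 1, y6 = 0, y7 = 1, y8 = 1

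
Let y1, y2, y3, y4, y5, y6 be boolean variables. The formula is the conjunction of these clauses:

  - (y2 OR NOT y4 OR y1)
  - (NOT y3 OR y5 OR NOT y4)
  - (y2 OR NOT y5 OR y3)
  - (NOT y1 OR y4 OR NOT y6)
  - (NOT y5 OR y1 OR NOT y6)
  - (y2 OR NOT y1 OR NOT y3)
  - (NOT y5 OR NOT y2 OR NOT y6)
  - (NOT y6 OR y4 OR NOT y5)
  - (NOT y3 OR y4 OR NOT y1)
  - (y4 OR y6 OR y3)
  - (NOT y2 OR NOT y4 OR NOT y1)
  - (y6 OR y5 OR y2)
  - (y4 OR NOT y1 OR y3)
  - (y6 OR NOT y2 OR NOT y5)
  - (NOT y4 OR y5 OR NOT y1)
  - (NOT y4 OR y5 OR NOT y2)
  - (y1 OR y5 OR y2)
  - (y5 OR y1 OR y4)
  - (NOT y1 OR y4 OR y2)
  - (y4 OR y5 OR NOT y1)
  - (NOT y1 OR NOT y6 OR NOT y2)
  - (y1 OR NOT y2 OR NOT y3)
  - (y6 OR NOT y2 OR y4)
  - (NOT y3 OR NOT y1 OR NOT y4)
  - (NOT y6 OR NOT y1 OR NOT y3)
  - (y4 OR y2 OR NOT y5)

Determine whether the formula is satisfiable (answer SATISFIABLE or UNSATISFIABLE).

y1 = True:
  y4 = True:
    propagation gives y2=False, y3=False, y5=False; an empty clause results — contradiction.
  y4 = False:
    propagation gives y6=False, y3=False; an empty clause results — contradiction.
y1 = False:
  y5 = True:
    propagation gives y6=False, y2=False, y4=False; an empty clause results — contradiction.
  y5 = False:
    propagation gives y2=True, y4=False; an empty clause results — contradiction.
Every branch closes, so no satisfying assignment exists.

UNSATISFIABLE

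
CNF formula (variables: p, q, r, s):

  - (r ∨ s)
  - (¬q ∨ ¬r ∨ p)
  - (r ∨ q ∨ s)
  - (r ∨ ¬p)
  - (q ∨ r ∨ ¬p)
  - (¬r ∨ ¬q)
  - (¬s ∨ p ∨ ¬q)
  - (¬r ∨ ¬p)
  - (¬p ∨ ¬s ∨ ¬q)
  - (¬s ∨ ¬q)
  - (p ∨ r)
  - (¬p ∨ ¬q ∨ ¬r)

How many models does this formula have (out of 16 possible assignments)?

Satisfying assignments:
  p=F q=F r=T s=F
  p=F q=F r=T s=T
That's 2 in total.

2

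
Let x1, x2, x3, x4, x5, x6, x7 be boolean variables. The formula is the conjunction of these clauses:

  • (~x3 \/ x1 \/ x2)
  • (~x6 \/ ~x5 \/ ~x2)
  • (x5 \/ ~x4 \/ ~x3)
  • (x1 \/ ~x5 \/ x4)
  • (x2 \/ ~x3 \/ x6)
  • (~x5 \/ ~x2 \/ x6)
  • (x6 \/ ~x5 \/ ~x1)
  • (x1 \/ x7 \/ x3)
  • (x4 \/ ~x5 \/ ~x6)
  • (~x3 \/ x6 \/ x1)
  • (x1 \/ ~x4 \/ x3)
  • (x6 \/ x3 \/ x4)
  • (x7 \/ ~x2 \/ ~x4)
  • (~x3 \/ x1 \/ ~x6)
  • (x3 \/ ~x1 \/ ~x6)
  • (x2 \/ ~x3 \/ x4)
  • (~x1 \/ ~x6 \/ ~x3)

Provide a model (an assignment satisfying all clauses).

x1=T, x2=F, x3=F, x4=T, x5=F, x6=F, x7=F

Check each clause:
  1. (~x3 \/ x2 \/ x1) — x1 is true.
  2. (~x5 \/ ~x6 \/ ~x2) — ~x6 is true.
  3. (~x3 \/ x5 \/ ~x4) — ~x3 is true.
  4. (~x5 \/ x1 \/ x4) — x1 is true.
  5. (~x3 \/ x2 \/ x6) — ~x3 is true.
  6. (x6 \/ ~x2 \/ ~x5) — ~x5 is true.
  7. (x6 \/ ~x1 \/ ~x5) — ~x5 is true.
  8. (x7 \/ x1 \/ x3) — x1 is true.
  9. (~x5 \/ ~x6 \/ x4) — ~x6 is true.
  10. (~x3 \/ x6 \/ x1) — x1 is true.
  11. (x1 \/ ~x4 \/ x3) — x1 is true.
  12. (x4 \/ x3 \/ x6) — x4 is true.
  13. (x7 \/ ~x2 \/ ~x4) — ~x2 is true.
  14. (~x3 \/ ~x6 \/ x1) — x1 is true.
  15. (~x6 \/ x3 \/ ~x1) — ~x6 is true.
  16. (x4 \/ ~x3 \/ x2) — x4 is true.
  17. (~x6 \/ ~x3 \/ ~x1) — ~x6 is true.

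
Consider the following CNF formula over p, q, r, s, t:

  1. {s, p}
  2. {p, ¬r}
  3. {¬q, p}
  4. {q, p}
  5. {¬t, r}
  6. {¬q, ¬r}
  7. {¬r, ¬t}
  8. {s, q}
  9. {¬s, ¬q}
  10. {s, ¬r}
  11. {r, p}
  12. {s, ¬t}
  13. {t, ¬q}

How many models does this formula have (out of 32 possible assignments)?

2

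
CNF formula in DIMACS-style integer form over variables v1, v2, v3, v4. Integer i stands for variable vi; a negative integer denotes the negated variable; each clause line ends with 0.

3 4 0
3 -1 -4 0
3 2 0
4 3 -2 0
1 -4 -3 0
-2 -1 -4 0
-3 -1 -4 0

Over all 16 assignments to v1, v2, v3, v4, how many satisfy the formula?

5

The models are:
  v1=F v2=F v3=T v4=F
  v1=F v2=T v3=F v4=T
  v1=F v2=T v3=T v4=F
  v1=T v2=F v3=T v4=F
  v1=T v2=T v3=T v4=F
Count: 5.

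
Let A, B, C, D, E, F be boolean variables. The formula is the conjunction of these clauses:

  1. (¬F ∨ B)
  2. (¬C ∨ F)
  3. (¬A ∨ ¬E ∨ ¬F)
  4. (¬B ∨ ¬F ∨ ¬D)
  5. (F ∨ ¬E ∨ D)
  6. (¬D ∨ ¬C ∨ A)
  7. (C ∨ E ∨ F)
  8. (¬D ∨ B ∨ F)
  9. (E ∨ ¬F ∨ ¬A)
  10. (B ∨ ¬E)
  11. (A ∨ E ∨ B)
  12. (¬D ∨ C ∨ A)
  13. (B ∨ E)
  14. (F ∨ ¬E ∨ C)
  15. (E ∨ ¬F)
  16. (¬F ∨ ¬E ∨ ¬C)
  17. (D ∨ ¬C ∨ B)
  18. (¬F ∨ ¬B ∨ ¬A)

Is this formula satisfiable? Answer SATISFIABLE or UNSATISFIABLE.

Try A = False.
Branch on B: take B = True.
For the remaining variables, C = False, D = False, E = True, F = True works.
Every clause has at least one true literal under this assignment.
So A=F, B=T, C=F, D=F, E=T, F=T is a satisfying assignment.

SATISFIABLE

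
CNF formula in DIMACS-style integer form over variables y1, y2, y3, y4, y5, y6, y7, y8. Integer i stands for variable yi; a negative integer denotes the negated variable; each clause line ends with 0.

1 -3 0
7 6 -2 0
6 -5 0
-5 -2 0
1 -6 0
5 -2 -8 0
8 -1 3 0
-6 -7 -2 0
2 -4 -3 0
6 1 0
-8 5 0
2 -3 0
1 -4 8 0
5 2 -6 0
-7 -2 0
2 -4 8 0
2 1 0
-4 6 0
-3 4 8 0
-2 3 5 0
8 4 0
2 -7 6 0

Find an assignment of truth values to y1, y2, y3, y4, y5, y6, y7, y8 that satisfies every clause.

y1=True  y2=False  y3=False  y4=True  y5=True  y6=True  y7=True  y8=True

Check each clause:
  1. (y1 | ~y3) — y1 is true.
  2. (y7 | y6 | ~y2) — y7 is true.
  3. (~y5 | y6) — y6 is true.
  4. (~y5 | ~y2) — ~y2 is true.
  5. (y1 | ~y6) — y1 is true.
  6. (y5 | ~y2 | ~y8) — y5 is true.
  7. (~y1 | y3 | y8) — y8 is true.
  8. (~y2 | ~y6 | ~y7) — ~y2 is true.
  9. (~y3 | ~y4 | y2) — ~y3 is true.
  10. (y1 | y6) — y1 is true.
  11. (~y8 | y5) — y5 is true.
  12. (~y3 | y2) — ~y3 is true.
  13. (y8 | ~y4 | y1) — y8 is true.
  14. (y5 | ~y6 | y2) — y5 is true.
  15. (~y2 | ~y7) — ~y2 is true.
  16. (y8 | y2 | ~y4) — y8 is true.
  17. (y2 | y1) — y1 is true.
  18. (~y4 | y6) — y6 is true.
  19. (y8 | y4 | ~y3) — y8 is true.
  20. (y3 | ~y2 | y5) — y5 is true.
  21. (y8 | y4) — y8 is true.
  22. (~y7 | y2 | y6) — y6 is true.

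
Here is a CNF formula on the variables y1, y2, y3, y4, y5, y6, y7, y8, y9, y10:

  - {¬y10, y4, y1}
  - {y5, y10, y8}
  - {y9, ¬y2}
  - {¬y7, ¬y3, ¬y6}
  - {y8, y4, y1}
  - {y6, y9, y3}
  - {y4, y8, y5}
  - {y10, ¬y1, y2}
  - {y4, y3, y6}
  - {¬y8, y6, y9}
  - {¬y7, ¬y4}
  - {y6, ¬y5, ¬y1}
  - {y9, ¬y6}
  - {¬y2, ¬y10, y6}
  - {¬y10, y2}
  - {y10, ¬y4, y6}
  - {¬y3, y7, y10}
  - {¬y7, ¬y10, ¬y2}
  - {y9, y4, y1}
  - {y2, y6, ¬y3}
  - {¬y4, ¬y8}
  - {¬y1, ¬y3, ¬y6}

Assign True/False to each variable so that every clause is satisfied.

y1 = False, y2 = True, y3 = False, y4 = True, y5 = True, y6 = True, y7 = False, y8 = False, y9 = True, y10 = True

y9 occurs only positively in the remaining clauses — set y9 = True.
Set y1 = False and propagate.
Branch on y2: take y2 = True.
For the remaining variables, y3 = False, y4 = True, y5 = True, y6 = True, y7 = False, y8 = False, y10 = True works.
Every clause has at least one true literal under this assignment.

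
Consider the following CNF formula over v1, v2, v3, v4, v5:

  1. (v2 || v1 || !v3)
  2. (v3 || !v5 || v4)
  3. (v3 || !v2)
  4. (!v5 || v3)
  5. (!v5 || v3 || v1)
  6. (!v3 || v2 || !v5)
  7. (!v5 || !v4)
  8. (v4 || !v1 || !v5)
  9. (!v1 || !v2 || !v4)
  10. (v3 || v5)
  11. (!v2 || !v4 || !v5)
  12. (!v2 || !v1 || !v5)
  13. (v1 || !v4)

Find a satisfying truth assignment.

Set v1 = False and propagate.
  then v4 is forced to False.
Set v2 = True and propagate.
  then v3 is forced to True.
v5 is now unconstrained; take v5 = True.
Check each clause:
  1. (v2 || !v3 || v1) — v2 is true.
  2. (!v5 || v4 || v3) — v3 is true.
  3. (v3 || !v2) — v3 is true.
  4. (v3 || !v5) — v3 is true.
  5. (!v5 || v3 || v1) — v3 is true.
  6. (!v3 || v2 || !v5) — v2 is true.
  7. (!v5 || !v4) — !v4 is true.
  8. (!v1 || v4 || !v5) — !v1 is true.
  9. (!v2 || !v4 || !v1) — !v4 is true.
  10. (v5 || v3) — v3 is true.
  11. (!v2 || !v4 || !v5) — !v4 is true.
  12. (!v2 || !v5 || !v1) — !v1 is true.
  13. (v1 || !v4) — !v4 is true.

v1 = F  v2 = T  v3 = T  v4 = F  v5 = T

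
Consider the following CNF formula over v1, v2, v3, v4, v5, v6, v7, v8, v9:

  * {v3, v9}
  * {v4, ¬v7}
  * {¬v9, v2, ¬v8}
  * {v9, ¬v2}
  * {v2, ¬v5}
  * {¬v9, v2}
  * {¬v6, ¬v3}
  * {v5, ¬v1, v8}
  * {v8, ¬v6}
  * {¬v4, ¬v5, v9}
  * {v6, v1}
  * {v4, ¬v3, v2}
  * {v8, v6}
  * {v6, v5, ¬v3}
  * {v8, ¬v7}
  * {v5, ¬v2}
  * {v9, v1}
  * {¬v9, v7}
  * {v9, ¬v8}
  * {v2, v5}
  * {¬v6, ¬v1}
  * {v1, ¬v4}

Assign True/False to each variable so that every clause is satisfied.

Set v1 = True and propagate.
  then v6 is forced to False.
  then v8 is forced to True.
  then v9 is forced to True.
  then v2 is forced to True.
  then v5 is forced to True.
  then v7 is forced to True.
  then v4 is forced to True.
v3 is now unconstrained; take v3 = True.

v1=True  v2=True  v3=True  v4=True  v5=True  v6=False  v7=True  v8=True  v9=True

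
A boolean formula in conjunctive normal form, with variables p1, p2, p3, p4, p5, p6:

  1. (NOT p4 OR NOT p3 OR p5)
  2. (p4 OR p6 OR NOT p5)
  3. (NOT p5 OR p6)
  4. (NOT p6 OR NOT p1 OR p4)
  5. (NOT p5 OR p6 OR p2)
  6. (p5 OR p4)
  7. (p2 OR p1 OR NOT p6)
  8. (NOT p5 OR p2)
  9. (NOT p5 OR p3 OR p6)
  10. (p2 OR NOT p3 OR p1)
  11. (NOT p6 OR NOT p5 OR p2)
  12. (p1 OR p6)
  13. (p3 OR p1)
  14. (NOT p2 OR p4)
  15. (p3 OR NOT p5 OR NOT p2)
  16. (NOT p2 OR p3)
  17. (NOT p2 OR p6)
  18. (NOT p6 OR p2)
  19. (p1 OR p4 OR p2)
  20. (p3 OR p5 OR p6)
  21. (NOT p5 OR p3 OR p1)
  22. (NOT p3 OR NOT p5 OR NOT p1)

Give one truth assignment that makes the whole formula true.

Set p1 = False and propagate.
  then p6 is forced to True.
  then p2 is forced to True.
  then p3 is forced to True.
  then p4 is forced to True.
  then p5 is forced to True.
Every clause has at least one true literal under this assignment.

p1 = False, p2 = True, p3 = True, p4 = True, p5 = True, p6 = True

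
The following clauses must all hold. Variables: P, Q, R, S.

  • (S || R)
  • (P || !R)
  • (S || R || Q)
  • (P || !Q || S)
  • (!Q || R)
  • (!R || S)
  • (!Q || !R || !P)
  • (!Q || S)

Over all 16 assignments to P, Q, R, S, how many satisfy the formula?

3

The models are:
  P=0 Q=0 R=0 S=1
  P=1 Q=0 R=0 S=1
  P=1 Q=0 R=1 S=1
Count: 3.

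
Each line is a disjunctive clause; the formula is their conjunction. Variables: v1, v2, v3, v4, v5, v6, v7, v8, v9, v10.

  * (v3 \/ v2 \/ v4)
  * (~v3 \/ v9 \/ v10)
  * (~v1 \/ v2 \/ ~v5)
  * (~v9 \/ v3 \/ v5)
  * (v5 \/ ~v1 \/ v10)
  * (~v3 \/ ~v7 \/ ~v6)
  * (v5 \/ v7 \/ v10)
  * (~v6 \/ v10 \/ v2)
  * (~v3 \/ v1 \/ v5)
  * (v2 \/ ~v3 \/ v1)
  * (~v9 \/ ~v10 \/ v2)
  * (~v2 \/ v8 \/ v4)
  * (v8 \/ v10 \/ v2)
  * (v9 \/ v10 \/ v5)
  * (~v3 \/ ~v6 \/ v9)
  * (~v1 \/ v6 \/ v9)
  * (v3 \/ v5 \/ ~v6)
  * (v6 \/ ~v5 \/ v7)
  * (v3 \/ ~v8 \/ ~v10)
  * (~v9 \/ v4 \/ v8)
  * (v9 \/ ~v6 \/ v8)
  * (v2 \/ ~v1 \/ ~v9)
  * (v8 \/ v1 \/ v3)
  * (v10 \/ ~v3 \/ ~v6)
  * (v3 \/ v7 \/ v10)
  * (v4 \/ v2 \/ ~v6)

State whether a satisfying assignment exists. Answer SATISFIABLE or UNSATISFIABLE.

SATISFIABLE

Set v1 = True and propagate.
Set v2 = True and propagate.
The remaining clauses are satisfied by v3 = True, v4 = False, v5 = False, v6 = False, v7 = True, v8 = True, v9 = True, v10 = True.
Every clause has at least one true literal under this assignment.
So v1=T, v2=T, v3=T, v4=F, v5=F, v6=F, v7=T, v8=T, v9=T, v10=T is a satisfying assignment.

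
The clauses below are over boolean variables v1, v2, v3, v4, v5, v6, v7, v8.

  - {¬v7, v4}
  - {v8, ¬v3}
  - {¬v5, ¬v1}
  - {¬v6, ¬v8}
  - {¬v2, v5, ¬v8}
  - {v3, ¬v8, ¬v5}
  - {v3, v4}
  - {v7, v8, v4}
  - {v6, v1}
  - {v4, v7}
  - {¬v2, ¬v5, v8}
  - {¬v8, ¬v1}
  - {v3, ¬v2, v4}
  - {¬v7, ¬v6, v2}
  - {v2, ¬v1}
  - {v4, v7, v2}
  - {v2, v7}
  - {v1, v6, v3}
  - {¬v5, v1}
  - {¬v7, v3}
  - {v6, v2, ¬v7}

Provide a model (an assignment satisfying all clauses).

Pure literal: v4 appears only positively; assign v4 = True.
Branch on v1: take v1 = False.
  then v6 is forced to True.
  then v8 is forced to False.
  then v3 is forced to False.
  then v5 is forced to False.
  then v7 is forced to False.
  then v2 is forced to True.

v1=0, v2=1, v3=0, v4=1, v5=0, v6=1, v7=0, v8=0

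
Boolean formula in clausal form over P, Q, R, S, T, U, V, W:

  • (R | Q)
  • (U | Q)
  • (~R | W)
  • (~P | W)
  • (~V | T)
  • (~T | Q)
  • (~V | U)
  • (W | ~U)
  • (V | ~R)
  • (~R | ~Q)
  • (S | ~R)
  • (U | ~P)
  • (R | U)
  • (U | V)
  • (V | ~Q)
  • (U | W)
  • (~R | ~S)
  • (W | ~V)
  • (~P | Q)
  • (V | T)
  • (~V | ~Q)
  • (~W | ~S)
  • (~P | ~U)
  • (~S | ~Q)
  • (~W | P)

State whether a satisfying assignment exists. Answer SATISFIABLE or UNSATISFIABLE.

Q = True:
  propagation gives R=False, U=True, W=True, V=True; an empty clause results — contradiction.
Q = False:
  propagation gives R=True, U=True, W=True, T=False; an empty clause results — contradiction.
Every branch closes, so no satisfying assignment exists.

UNSATISFIABLE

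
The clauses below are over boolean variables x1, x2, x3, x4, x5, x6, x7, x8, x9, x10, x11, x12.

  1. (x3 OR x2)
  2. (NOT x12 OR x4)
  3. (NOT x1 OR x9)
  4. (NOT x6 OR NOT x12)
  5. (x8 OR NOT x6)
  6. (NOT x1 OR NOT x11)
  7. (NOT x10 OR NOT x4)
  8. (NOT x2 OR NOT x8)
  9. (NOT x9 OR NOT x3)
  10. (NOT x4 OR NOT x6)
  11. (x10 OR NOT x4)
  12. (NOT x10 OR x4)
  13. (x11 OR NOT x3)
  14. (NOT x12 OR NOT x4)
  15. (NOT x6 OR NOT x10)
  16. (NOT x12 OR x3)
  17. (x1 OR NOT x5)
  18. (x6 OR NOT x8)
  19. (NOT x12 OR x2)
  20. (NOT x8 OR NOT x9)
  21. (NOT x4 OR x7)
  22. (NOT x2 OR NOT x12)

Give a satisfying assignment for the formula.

x1=0, x2=0, x3=1, x4=0, x5=0, x6=0, x7=0, x8=0, x9=0, x10=0, x11=1, x12=0

Check each clause:
  1. (x2 OR x3) — x3 is true.
  2. (x4 OR NOT x12) — NOT x12 is true.
  3. (NOT x1 OR x9) — NOT x1 is true.
  4. (NOT x12 OR NOT x6) — NOT x6 is true.
  5. (NOT x6 OR x8) — NOT x6 is true.
  6. (NOT x1 OR NOT x11) — NOT x1 is true.
  7. (NOT x10 OR NOT x4) — NOT x4 is true.
  8. (NOT x2 OR NOT x8) — NOT x8 is true.
  9. (NOT x9 OR NOT x3) — NOT x9 is true.
  10. (NOT x4 OR NOT x6) — NOT x6 is true.
  11. (NOT x4 OR x10) — NOT x4 is true.
  12. (x4 OR NOT x10) — NOT x10 is true.
  13. (NOT x3 OR x11) — x11 is true.
  14. (NOT x4 OR NOT x12) — NOT x12 is true.
  15. (NOT x10 OR NOT x6) — NOT x6 is true.
  16. (x3 OR NOT x12) — x3 is true.
  17. (x1 OR NOT x5) — NOT x5 is true.
  18. (NOT x8 OR x6) — NOT x8 is true.
  19. (x2 OR NOT x12) — NOT x12 is true.
  20. (NOT x8 OR NOT x9) — NOT x8 is true.
  21. (x7 OR NOT x4) — NOT x4 is true.
  22. (NOT x12 OR NOT x2) — NOT x12 is true.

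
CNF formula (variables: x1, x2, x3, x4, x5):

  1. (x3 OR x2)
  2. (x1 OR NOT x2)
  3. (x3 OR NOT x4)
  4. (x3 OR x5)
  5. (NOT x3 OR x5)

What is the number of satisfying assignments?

7

Split on x3, then x2.
  x3=T, x2=T: remaining (x1,x4,x5) ∈ {(T,F,T); (T,T,T)} — 2.
  x3=T, x2=F: remaining (x1,x4,x5) ∈ {(F,F,T); (F,T,T); (T,F,T); (T,T,T)} — 4.
  x3=F, x2=T: remaining (x1,x4,x5) ∈ {(T,F,T)} — 1.
  x3=F, x2=F: a clause becomes empty — 0.
Total: 2 + 4 + 1 + 0 = 7.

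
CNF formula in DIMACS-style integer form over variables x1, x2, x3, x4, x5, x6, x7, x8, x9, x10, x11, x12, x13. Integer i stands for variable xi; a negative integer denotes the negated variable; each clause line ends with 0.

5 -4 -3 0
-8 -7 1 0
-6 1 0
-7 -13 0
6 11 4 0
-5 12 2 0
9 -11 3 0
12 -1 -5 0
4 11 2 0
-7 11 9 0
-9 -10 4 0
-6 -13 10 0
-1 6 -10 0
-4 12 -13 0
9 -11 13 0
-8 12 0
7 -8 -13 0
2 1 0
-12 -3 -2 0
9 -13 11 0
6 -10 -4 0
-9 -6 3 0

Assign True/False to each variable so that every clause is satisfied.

x1=1  x2=1  x3=1  x4=0  x5=0  x6=1  x7=1  x8=0  x9=1  x10=0  x11=0  x12=0  x13=0

Pure literal: x8 appears only negated; assign x8 = False.
Try x1 = True.
Set x2 = True and propagate.
Set x3 = True and propagate.
  then x12 is forced to False.
  then x5 is forced to False.
  then x4 is forced to False.
For the remaining variables, x6 = True, x7 = True, x9 = True, x10 = False, x11 = False, x13 = False works.
Check each clause:
  1. (~x3 | ~x4 | x5) — ~x4 is true.
  2. (~x7 | x1 | ~x8) — ~x8 is true.
  3. (~x6 | x1) — x1 is true.
  4. (~x7 | ~x13) — ~x13 is true.
  5. (x11 | x4 | x6) — x6 is true.
  6. (x2 | x12 | ~x5) — x2 is true.
  7. (~x11 | x9 | x3) — x9 is true.
  8. (~x1 | ~x5 | x12) — ~x5 is true.
  9. (x11 | x4 | x2) — x2 is true.
  10. (x11 | x9 | ~x7) — x9 is true.
  11. (~x10 | ~x9 | x4) — ~x10 is true.
  12. (~x13 | x10 | ~x6) — ~x13 is true.
  13. (~x1 | x6 | ~x10) — ~x10 is true.
  14. (~x13 | x12 | ~x4) — ~x13 is true.
  15. (~x11 | x13 | x9) — ~x11 is true.
  16. (x12 | ~x8) — ~x8 is true.
  17. (~x13 | ~x8 | x7) — ~x8 is true.
  18. (x1 | x2) — x1 is true.
  19. (~x3 | ~x2 | ~x12) — ~x12 is true.
  20. (x11 | x9 | ~x13) — x9 is true.
  21. (~x10 | x6 | ~x4) — ~x4 is true.
  22. (~x9 | x3 | ~x6) — x3 is true.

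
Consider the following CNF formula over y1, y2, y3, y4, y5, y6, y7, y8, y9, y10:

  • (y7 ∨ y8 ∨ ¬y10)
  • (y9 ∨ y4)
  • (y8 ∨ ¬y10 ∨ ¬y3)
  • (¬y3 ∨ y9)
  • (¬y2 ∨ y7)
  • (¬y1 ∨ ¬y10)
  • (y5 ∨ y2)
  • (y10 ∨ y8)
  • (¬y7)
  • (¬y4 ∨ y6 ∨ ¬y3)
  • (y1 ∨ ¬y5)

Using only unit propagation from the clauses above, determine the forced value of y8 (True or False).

True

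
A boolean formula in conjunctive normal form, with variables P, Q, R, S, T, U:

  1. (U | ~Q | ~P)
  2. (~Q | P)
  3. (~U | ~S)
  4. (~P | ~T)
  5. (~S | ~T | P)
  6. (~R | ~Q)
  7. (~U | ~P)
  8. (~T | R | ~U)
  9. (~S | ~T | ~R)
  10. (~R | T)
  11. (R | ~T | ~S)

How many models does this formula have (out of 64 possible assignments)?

8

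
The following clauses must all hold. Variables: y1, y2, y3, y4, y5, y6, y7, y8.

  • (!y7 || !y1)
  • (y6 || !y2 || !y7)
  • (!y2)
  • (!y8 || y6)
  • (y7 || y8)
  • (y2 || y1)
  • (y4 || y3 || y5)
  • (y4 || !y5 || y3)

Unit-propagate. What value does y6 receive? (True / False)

True

(!y2) stands alone — y2 = False.
In (y2 || y1), y2 is now false; y1 must hold, so y1 = True.
From (!y7 || !y1) and y1 = True: y7 = False.
(y8 || y7): since y7 = False, the clause reduces to (y8). y8 = True.
In (y6 || !y8), !y8 is now false; y6 must hold, so y6 = True.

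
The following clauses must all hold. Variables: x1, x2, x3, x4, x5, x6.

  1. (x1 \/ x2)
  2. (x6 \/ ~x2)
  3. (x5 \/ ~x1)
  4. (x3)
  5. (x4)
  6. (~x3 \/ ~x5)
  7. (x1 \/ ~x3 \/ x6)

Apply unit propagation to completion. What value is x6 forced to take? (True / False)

True

Unit clause (x3) sets x3 = True.
(x4) is a unit clause: x4 = True.
In (~x5 \/ ~x3), ~x3 is now false; ~x5 must hold, so x5 = False.
(~x1 \/ x5): since x5 = False, the clause reduces to (~x1). x1 = False.
From (x2 \/ x1) and x1 = False: x2 = True.
From (~x2 \/ x6) and x2 = True: x6 = True.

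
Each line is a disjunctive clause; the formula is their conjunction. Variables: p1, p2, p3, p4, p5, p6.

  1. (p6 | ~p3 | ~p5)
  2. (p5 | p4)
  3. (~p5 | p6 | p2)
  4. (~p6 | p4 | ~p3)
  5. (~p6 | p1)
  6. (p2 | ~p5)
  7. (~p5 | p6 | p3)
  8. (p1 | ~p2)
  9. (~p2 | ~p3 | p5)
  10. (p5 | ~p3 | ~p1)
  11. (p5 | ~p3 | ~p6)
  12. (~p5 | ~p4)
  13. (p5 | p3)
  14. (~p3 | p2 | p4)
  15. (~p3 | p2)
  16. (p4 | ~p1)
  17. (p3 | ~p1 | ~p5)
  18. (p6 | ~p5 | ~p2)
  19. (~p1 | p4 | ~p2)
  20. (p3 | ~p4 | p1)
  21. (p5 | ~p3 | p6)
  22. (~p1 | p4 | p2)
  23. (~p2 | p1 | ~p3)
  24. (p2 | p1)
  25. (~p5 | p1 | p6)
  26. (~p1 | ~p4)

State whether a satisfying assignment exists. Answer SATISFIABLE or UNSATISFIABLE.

UNSATISFIABLE

p5 = True:
  propagation gives p2=True, p1=True, p4=False; an empty clause results — contradiction.
p5 = False:
  propagation gives p4=True, p3=True, p2=False; an empty clause results — contradiction.
Every branch closes, so no satisfying assignment exists.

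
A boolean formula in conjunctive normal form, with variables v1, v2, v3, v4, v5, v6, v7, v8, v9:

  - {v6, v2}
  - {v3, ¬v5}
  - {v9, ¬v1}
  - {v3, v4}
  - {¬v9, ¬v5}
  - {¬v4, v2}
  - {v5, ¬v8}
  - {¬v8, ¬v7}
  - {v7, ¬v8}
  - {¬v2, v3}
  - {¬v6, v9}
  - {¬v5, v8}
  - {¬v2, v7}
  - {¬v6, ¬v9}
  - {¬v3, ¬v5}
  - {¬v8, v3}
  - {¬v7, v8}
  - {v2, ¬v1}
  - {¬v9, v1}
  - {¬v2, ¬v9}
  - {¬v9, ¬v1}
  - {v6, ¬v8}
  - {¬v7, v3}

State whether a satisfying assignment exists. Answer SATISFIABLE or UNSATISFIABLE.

v8 = True:
  propagation gives v5=True, v3=True; an empty clause results — contradiction.
v8 = False:
  propagation gives v5=False, v7=False, v2=False, v6=True; an empty clause results — contradiction.
Every branch closes, so no satisfying assignment exists.

UNSATISFIABLE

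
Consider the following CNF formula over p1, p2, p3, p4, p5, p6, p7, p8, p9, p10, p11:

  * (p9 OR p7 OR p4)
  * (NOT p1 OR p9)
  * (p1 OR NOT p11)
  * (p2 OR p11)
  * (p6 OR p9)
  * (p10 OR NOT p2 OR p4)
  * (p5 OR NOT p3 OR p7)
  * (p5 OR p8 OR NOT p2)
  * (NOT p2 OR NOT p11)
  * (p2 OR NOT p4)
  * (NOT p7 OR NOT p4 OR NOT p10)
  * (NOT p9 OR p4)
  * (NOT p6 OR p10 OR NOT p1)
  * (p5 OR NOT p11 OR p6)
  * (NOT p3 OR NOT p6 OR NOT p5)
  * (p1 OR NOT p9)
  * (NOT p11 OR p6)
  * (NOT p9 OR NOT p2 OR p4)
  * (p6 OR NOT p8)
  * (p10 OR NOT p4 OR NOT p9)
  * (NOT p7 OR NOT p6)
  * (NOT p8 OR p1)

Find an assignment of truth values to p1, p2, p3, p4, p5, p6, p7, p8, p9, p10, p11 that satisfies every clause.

p1 = True, p2 = True, p3 = True, p4 = True, p5 = True, p6 = False, p7 = False, p8 = False, p9 = True, p10 = True, p11 = False

Set p1 = True and propagate.
  then p9 is forced to True.
  then p4 is forced to True.
  then p2 is forced to True.
  then p11 is forced to False.
  then p10 is forced to True.
  then p7 is forced to False.
Set p3 = True and propagate.
  then p5 is forced to True.
  then p6 is forced to False.
  then p8 is forced to False.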